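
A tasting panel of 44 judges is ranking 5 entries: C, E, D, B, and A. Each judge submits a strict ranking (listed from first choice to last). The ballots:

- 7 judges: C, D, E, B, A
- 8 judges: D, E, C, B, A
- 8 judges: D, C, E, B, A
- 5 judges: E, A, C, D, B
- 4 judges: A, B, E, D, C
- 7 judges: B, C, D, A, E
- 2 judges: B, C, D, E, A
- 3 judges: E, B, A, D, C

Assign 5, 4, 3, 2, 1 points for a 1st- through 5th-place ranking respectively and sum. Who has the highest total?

C: 7·5 + 8·3 + 8·4 + 5·3 + 4·1 + 7·4 + 2·4 + 3·1 = 149
E: 7·3 + 8·4 + 8·3 + 5·5 + 4·3 + 7·1 + 2·2 + 3·5 = 140
D: 7·4 + 8·5 + 8·5 + 5·2 + 4·2 + 7·3 + 2·3 + 3·2 = 159
B: 7·2 + 8·2 + 8·2 + 5·1 + 4·4 + 7·5 + 2·5 + 3·4 = 124
A: 7·1 + 8·1 + 8·1 + 5·4 + 4·5 + 7·2 + 2·1 + 3·3 = 88
D has the highest Borda score (159).

D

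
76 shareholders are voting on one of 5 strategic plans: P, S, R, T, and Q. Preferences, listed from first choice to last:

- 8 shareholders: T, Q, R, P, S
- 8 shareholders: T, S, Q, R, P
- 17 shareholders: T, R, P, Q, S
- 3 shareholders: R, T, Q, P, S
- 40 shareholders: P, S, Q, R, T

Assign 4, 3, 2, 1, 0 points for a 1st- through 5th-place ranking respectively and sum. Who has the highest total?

P

P: 8·1 + 8·0 + 17·2 + 3·1 + 40·4 = 205
S: 8·0 + 8·3 + 17·0 + 3·0 + 40·3 = 144
R: 8·2 + 8·1 + 17·3 + 3·4 + 40·1 = 127
T: 8·4 + 8·4 + 17·4 + 3·3 + 40·0 = 141
Q: 8·3 + 8·2 + 17·1 + 3·2 + 40·2 = 143
P has the highest Borda score (205).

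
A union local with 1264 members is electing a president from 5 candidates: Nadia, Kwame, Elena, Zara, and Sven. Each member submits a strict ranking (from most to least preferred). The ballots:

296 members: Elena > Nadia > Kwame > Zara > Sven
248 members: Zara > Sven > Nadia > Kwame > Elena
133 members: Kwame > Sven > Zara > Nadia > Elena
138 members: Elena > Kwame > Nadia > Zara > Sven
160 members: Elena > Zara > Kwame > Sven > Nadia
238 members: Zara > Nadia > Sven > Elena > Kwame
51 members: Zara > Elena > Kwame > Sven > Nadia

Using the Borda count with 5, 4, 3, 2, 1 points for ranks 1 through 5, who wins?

Nadia: 296·4 + 248·3 + 133·2 + 138·3 + 160·1 + 238·4 + 51·1 = 3771
Kwame: 296·3 + 248·2 + 133·5 + 138·4 + 160·3 + 238·1 + 51·3 = 3472
Elena: 296·5 + 248·1 + 133·1 + 138·5 + 160·5 + 238·2 + 51·4 = 4031
Zara: 296·2 + 248·5 + 133·3 + 138·2 + 160·4 + 238·5 + 51·5 = 4592
Sven: 296·1 + 248·4 + 133·4 + 138·1 + 160·2 + 238·3 + 51·2 = 3094
Zara has the highest Borda score (4592).

Zara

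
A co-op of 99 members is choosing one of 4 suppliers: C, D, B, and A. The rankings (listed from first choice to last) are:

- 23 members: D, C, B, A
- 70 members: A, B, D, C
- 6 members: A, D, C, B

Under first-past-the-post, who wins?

First-place votes: C 0, D 23, B 0, A 76.
A has the most first-place votes.

A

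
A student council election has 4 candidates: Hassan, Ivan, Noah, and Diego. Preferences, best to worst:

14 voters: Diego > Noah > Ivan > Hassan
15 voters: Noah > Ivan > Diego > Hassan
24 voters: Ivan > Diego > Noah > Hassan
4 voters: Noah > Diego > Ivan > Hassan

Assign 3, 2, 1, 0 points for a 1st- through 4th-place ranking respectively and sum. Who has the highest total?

Ivan

Hassan: 14·0 + 15·0 + 24·0 + 4·0 = 0
Ivan: 14·1 + 15·2 + 24·3 + 4·1 = 120
Noah: 14·2 + 15·3 + 24·1 + 4·3 = 109
Diego: 14·3 + 15·1 + 24·2 + 4·2 = 113
Ivan has the highest Borda score (120).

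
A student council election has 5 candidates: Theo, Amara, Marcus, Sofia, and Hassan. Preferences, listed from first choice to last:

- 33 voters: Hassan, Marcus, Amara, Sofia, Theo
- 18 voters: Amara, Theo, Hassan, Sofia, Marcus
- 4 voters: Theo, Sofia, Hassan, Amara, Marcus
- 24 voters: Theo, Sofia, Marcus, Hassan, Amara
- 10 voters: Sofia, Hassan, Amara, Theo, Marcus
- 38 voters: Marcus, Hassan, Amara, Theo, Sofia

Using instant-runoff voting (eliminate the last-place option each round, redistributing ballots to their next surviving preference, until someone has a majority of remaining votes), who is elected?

Round 1: Theo 28, Amara 18, Marcus 38, Sofia 10, Hassan 33. Eliminate Sofia.
Round 2: Theo 28, Amara 18, Marcus 38, Hassan 43. Eliminate Amara.
Round 3: Theo 46, Marcus 38, Hassan 43. Eliminate Marcus.
Round 4: Theo 46, Hassan 81. Hassan has a majority.

Hassan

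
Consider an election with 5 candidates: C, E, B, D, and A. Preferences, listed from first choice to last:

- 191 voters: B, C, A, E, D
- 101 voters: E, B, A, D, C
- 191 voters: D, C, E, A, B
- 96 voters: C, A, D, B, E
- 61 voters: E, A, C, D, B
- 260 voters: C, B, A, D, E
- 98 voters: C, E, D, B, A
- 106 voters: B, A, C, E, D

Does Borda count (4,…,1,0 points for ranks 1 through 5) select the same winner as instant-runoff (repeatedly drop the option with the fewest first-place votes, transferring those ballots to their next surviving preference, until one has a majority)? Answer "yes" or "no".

yes

Borda — scores: C 3296, E 1621, B 2465, D 1574, A 2084. Winner: C.
Instant-runoff — R1 C 454, E 162, B 297, D 191, A 0 (A out); R2 C 454, E 162, B 297, D 191 (E out); R3 C 515, B 398, D 191 (D out); R4 C 706, B 398 (C winner). Winner: C.
The two methods agree.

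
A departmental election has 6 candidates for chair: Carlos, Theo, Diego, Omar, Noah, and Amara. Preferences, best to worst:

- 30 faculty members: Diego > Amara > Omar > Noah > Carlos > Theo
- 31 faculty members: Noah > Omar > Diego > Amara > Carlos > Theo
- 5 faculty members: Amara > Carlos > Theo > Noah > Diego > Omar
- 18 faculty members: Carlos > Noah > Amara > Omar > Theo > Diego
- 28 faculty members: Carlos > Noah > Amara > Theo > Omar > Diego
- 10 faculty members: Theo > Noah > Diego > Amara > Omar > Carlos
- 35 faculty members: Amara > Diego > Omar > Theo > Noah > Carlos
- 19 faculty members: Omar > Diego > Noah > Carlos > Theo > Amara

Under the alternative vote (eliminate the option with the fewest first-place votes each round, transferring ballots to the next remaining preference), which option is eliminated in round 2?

Round 1: Carlos 46, Theo 10, Diego 30, Omar 19, Noah 31, Amara 40. Eliminate Theo.
Round 2: Carlos 46, Diego 30, Omar 19, Noah 41, Amara 40. Eliminate Omar.

Omar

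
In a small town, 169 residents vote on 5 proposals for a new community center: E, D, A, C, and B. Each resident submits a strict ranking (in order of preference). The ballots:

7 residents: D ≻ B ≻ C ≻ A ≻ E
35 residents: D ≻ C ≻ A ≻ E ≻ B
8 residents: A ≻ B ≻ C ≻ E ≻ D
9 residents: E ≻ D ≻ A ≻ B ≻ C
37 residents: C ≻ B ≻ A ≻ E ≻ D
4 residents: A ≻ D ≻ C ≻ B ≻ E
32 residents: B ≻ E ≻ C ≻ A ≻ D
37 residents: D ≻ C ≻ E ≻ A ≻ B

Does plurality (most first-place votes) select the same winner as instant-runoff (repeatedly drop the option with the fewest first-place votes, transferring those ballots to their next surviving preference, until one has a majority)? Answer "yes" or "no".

Plurality — first-place votes: E 9, D 79, A 12, C 37, B 32. Winner: D.
Instant-runoff — R1 E 9, D 79, A 12, C 37, B 32 (E out); R2 D 88, A 12, C 37, B 32 (D winner). Winner: D.
The two methods agree.

yes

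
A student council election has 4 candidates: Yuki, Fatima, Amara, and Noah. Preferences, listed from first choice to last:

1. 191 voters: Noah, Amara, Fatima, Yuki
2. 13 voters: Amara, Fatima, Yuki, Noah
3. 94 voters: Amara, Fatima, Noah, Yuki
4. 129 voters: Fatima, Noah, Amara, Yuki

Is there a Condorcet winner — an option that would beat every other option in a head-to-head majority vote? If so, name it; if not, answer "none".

Checking pairwise contests:
Fatima beats Yuki 427–0.
Amara beats Fatima 298–129.
Noah beats Amara 320–107.
Fatima beats Noah 236–191.
Every option loses at least one head-to-head, so there is no Condorcet winner.

none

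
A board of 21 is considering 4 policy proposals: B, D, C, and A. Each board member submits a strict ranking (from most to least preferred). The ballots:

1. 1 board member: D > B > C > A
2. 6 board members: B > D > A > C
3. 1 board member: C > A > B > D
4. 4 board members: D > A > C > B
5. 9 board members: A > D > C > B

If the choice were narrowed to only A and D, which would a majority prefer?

D

Voters preferring A to D: 10; preferring D to A: 11.
D wins the head-to-head.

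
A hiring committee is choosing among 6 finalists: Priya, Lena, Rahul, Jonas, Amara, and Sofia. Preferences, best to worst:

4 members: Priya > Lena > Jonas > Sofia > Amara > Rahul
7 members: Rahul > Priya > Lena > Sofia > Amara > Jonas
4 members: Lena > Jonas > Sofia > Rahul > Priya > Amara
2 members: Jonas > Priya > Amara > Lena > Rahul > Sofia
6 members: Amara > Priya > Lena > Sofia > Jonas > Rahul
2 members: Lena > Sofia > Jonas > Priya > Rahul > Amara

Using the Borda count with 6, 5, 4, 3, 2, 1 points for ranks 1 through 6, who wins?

Lena

Priya: 4·6 + 7·5 + 4·2 + 2·5 + 6·5 + 2·3 = 113
Lena: 4·5 + 7·4 + 4·6 + 2·3 + 6·4 + 2·6 = 114
Rahul: 4·1 + 7·6 + 4·3 + 2·2 + 6·1 + 2·2 = 72
Jonas: 4·4 + 7·1 + 4·5 + 2·6 + 6·2 + 2·4 = 75
Amara: 4·2 + 7·2 + 4·1 + 2·4 + 6·6 + 2·1 = 72
Sofia: 4·3 + 7·3 + 4·4 + 2·1 + 6·3 + 2·5 = 79
Lena has the highest Borda score (114).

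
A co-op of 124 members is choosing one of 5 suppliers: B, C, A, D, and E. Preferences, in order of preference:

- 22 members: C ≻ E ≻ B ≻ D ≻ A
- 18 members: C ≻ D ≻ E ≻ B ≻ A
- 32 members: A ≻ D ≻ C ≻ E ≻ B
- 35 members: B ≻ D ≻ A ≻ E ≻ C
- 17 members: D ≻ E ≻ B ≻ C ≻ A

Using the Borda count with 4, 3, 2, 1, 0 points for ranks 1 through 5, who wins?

B: 22·2 + 18·1 + 32·0 + 35·4 + 17·2 = 236
C: 22·4 + 18·4 + 32·2 + 35·0 + 17·1 = 241
A: 22·0 + 18·0 + 32·4 + 35·2 + 17·0 = 198
D: 22·1 + 18·3 + 32·3 + 35·3 + 17·4 = 345
E: 22·3 + 18·2 + 32·1 + 35·1 + 17·3 = 220
D has the highest Borda score (345).

D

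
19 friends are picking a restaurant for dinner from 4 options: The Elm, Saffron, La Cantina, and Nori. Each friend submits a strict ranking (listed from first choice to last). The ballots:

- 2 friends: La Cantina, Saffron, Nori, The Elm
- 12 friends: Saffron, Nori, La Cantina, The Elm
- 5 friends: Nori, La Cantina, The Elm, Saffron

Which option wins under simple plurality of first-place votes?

Saffron

First-place votes: The Elm 0, Saffron 12, La Cantina 2, Nori 5.
Saffron has the most first-place votes.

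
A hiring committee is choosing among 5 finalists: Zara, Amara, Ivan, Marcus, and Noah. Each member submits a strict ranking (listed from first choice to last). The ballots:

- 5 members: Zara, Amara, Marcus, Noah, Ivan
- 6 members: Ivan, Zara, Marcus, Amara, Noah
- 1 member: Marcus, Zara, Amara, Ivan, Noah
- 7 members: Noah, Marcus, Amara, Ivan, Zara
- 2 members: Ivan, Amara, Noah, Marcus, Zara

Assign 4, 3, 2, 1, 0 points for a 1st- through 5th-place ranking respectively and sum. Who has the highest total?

Zara: 5·4 + 6·3 + 1·3 + 7·0 + 2·0 = 41
Amara: 5·3 + 6·1 + 1·2 + 7·2 + 2·3 = 43
Ivan: 5·0 + 6·4 + 1·1 + 7·1 + 2·4 = 40
Marcus: 5·2 + 6·2 + 1·4 + 7·3 + 2·1 = 49
Noah: 5·1 + 6·0 + 1·0 + 7·4 + 2·2 = 37
Marcus has the highest Borda score (49).

Marcus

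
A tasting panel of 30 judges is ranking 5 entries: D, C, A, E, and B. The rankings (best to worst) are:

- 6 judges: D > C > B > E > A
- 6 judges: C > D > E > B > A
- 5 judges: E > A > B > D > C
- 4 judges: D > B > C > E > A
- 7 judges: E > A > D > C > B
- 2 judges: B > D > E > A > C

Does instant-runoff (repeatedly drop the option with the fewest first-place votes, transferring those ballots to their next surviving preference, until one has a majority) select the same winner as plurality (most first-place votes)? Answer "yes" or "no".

Instant-runoff — R1 D 10, C 6, A 0, E 12, B 2 (A out); R2 D 10, C 6, E 12, B 2 (B out); R3 D 12, C 6, E 12 (C out); R4 D 18, E 12 (D winner). Winner: D.
Plurality — first-place votes: D 10, C 6, A 0, E 12, B 2. Winner: E.
The two methods disagree.

no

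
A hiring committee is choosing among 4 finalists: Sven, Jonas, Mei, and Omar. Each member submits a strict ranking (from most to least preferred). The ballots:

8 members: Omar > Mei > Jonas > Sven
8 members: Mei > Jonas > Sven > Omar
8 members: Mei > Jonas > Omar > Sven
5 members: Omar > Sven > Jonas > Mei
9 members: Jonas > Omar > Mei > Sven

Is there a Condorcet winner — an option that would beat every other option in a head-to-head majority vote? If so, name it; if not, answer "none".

Checking pairwise contests:
Jonas beats Sven 33–5.
Mei beats Jonas 24–14.
Omar beats Mei 22–16.
Jonas beats Omar 25–13.
Every option loses at least one head-to-head, so there is no Condorcet winner.

none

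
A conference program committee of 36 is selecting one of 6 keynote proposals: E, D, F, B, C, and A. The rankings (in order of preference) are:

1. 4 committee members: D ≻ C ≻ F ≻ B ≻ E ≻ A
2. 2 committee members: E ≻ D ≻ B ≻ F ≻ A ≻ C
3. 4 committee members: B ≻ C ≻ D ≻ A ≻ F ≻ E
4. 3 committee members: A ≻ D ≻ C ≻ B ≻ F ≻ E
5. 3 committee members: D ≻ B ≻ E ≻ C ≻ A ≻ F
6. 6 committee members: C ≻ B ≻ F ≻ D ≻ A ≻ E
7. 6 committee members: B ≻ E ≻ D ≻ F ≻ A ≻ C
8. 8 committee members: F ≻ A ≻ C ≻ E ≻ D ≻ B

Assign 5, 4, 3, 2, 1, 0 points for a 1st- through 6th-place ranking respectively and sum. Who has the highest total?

E: 4·1 + 2·5 + 4·0 + 3·0 + 3·3 + 6·0 + 6·4 + 8·2 = 63
D: 4·5 + 2·4 + 4·3 + 3·4 + 3·5 + 6·2 + 6·3 + 8·1 = 105
F: 4·3 + 2·2 + 4·1 + 3·1 + 3·0 + 6·3 + 6·2 + 8·5 = 93
B: 4·2 + 2·3 + 4·5 + 3·2 + 3·4 + 6·4 + 6·5 + 8·0 = 106
C: 4·4 + 2·0 + 4·4 + 3·3 + 3·2 + 6·5 + 6·0 + 8·3 = 101
A: 4·0 + 2·1 + 4·2 + 3·5 + 3·1 + 6·1 + 6·1 + 8·4 = 72
B has the highest Borda score (106).

B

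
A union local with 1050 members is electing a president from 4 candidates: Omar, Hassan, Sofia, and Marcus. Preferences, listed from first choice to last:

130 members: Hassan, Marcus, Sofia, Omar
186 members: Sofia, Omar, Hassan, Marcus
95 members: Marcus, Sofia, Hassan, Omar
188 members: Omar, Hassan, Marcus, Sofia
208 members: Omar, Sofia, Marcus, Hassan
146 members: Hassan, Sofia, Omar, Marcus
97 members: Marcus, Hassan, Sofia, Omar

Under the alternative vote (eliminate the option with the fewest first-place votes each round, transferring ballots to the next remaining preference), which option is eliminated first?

Round 1: Omar 396, Hassan 276, Sofia 186, Marcus 192. Eliminate Sofia.

Sofia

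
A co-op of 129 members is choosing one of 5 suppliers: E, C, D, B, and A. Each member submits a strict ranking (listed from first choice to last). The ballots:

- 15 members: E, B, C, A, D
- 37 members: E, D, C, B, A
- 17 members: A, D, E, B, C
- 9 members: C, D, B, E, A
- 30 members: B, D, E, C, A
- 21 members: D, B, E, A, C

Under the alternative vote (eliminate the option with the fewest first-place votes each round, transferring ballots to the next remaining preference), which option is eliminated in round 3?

Round 1: E 52, C 9, D 21, B 30, A 17. Eliminate C.
Round 2: E 52, D 30, B 30, A 17. Eliminate A.
Round 3: E 52, D 47, B 30. Eliminate B.

B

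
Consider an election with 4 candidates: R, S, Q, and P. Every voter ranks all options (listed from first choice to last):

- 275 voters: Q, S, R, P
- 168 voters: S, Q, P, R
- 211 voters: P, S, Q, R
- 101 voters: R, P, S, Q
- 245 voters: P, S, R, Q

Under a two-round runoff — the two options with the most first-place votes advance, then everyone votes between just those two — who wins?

P

Round 1 first-place votes: R 101, S 168, Q 275, P 456.
P and Q advance.
Runoff: P is preferred to Q by 557 voters; Q by 443.
P wins the runoff.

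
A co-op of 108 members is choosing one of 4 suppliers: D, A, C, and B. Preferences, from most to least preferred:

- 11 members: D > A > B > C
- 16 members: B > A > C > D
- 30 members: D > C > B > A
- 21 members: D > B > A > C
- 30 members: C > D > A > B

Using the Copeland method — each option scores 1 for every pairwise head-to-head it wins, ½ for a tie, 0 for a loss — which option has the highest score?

D

D: beats A, C, and B → score 3.
A: loses to D, C, and B → score 0.
C: beats A and B; loses to D → score 2.
B: beats A; loses to D and C → score 1.
D has the best pairwise record.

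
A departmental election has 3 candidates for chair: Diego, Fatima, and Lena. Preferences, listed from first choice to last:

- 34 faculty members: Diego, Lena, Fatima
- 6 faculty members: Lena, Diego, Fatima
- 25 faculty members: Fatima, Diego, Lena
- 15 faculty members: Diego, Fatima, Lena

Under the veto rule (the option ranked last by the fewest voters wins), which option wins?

Diego

Last-place votes: Diego 0, Fatima 40, Lena 40.
Diego is ranked last by the fewest voters, so Diego wins.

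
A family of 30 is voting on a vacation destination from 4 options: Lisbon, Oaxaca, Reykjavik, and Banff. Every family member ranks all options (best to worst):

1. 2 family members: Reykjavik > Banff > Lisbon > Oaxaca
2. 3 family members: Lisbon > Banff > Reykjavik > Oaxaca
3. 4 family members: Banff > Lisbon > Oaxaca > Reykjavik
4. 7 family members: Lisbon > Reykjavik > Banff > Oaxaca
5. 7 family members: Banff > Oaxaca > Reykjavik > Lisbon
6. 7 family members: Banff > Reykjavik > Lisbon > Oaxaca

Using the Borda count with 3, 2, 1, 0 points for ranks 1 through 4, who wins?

Banff

Lisbon: 2·1 + 3·3 + 4·2 + 7·3 + 7·0 + 7·1 = 47
Oaxaca: 2·0 + 3·0 + 4·1 + 7·0 + 7·2 + 7·0 = 18
Reykjavik: 2·3 + 3·1 + 4·0 + 7·2 + 7·1 + 7·2 = 44
Banff: 2·2 + 3·2 + 4·3 + 7·1 + 7·3 + 7·3 = 71
Banff has the highest Borda score (71).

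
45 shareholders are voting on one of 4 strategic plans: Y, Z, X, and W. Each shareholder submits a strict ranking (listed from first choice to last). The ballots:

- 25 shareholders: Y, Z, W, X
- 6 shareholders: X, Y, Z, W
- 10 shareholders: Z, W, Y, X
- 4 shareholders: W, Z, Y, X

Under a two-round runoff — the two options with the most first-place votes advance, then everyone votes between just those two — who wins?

Round 1 first-place votes: Y 25, Z 10, X 6, W 4.
Y and Z advance.
Runoff: Y is preferred to Z by 31 voters; Z by 14.
Y wins the runoff.

Y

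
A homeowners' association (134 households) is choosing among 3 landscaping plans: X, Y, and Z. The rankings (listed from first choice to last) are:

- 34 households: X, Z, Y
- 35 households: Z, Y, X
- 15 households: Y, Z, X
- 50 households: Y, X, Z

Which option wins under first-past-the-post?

Y

First-place votes: X 34, Y 65, Z 35.
Y has the most first-place votes.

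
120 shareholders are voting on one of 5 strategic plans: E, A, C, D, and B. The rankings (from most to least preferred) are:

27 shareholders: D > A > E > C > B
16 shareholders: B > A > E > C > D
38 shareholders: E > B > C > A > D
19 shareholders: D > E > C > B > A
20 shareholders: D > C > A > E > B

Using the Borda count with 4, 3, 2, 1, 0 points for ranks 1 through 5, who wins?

E: 27·2 + 16·2 + 38·4 + 19·3 + 20·1 = 315
A: 27·3 + 16·3 + 38·1 + 19·0 + 20·2 = 207
C: 27·1 + 16·1 + 38·2 + 19·2 + 20·3 = 217
D: 27·4 + 16·0 + 38·0 + 19·4 + 20·4 = 264
B: 27·0 + 16·4 + 38·3 + 19·1 + 20·0 = 197
E has the highest Borda score (315).

E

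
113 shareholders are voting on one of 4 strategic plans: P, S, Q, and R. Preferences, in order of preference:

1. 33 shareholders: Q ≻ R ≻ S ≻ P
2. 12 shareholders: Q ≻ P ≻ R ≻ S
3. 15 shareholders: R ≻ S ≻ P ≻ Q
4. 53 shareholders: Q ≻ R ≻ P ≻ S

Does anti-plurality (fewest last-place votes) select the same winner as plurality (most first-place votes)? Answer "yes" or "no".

no

Anti-plurality — last-place votes: P 33, S 65, Q 15, R 0. Winner: R.
Plurality — first-place votes: P 0, S 0, Q 98, R 15. Winner: Q.
The two methods disagree.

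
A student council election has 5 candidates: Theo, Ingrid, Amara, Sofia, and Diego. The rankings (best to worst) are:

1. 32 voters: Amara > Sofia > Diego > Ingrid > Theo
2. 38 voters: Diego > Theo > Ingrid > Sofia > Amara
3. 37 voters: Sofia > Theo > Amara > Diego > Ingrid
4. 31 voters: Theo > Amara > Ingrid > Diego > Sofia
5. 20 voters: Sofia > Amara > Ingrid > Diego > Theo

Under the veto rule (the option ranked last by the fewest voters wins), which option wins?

Diego

Last-place votes: Theo 52, Ingrid 37, Amara 38, Sofia 31, Diego 0.
Diego is ranked last by the fewest voters, so Diego wins.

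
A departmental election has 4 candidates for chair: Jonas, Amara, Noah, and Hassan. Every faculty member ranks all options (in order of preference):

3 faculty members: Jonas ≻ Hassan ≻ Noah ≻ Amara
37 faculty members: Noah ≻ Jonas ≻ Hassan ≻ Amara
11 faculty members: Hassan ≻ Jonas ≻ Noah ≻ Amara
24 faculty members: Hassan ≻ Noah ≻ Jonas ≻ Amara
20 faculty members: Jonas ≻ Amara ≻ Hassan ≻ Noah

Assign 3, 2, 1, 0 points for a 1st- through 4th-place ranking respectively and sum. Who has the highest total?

Jonas

Jonas: 3·3 + 37·2 + 11·2 + 24·1 + 20·3 = 189
Amara: 3·0 + 37·0 + 11·0 + 24·0 + 20·2 = 40
Noah: 3·1 + 37·3 + 11·1 + 24·2 + 20·0 = 173
Hassan: 3·2 + 37·1 + 11·3 + 24·3 + 20·1 = 168
Jonas has the highest Borda score (189).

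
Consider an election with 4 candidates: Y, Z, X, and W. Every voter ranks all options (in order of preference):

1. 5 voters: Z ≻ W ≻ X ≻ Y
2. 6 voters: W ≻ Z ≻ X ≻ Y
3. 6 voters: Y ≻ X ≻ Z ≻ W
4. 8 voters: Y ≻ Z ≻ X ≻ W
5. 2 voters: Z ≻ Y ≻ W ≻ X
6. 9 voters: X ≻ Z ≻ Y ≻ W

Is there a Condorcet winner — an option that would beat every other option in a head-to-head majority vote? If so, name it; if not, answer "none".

Z

Z vs Y: 22–14 for Z.
Z vs X: 21–15 for Z.
Z vs W: 30–6 for Z.
Z beats every other option head-to-head.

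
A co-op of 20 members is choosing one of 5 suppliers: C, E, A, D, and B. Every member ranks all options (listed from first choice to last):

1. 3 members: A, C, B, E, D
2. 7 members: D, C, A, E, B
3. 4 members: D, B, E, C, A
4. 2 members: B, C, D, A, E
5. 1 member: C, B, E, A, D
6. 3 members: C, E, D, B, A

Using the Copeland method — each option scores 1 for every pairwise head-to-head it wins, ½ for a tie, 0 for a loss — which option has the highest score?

C: beats E, A, and B; loses to D → score 3.
E: ties B; loses to C, A, and D → score 0.5.
A: beats E; ties B; loses to C and D → score 1.5.
D: beats C, E, A, and B → score 4.
B: ties E and A; loses to C and D → score 1.
D has the best pairwise record.

D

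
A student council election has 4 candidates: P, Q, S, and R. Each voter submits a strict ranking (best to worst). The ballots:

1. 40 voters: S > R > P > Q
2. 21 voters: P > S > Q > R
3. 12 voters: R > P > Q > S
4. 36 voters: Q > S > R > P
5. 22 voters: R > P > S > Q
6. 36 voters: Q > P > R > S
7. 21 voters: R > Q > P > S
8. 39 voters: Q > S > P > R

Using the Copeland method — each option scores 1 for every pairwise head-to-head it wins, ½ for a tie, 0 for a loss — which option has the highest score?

Q

P: loses to Q, S, and R → score 0.
Q: beats P, S, and R → score 3.
S: beats P and R; loses to Q → score 2.
R: beats P; loses to Q and S → score 1.
Q has the best pairwise record.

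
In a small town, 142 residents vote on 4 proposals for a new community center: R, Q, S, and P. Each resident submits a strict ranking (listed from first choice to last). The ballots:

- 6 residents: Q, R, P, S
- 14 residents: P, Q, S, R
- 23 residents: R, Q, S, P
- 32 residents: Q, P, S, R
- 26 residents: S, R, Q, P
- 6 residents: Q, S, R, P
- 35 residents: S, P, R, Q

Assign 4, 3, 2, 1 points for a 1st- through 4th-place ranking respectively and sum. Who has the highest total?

R: 6·3 + 14·1 + 23·4 + 32·1 + 26·3 + 6·2 + 35·2 = 316
Q: 6·4 + 14·3 + 23·3 + 32·4 + 26·2 + 6·4 + 35·1 = 374
S: 6·1 + 14·2 + 23·2 + 32·2 + 26·4 + 6·3 + 35·4 = 406
P: 6·2 + 14·4 + 23·1 + 32·3 + 26·1 + 6·1 + 35·3 = 324
S has the highest Borda score (406).

S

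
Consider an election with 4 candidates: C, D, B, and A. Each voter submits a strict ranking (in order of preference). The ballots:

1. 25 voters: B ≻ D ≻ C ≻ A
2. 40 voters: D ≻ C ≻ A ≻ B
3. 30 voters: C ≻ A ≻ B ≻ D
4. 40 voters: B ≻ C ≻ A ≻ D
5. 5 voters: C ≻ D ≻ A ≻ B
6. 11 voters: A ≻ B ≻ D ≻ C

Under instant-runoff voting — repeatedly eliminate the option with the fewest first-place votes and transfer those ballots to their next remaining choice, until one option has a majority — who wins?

B

Round 1: C 35, D 40, B 65, A 11. Eliminate A.
Round 2: C 35, D 40, B 76. B has a majority.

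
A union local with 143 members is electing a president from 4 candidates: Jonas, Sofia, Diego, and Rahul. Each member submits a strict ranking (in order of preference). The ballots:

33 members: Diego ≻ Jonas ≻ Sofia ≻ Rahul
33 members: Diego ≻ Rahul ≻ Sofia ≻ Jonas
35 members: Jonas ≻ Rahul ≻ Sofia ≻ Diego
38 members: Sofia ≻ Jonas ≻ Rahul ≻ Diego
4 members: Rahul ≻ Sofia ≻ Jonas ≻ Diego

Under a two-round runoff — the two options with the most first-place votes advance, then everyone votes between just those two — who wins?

Round 1 first-place votes: Jonas 35, Sofia 38, Diego 66, Rahul 4.
Diego and Sofia advance.
Runoff: Diego is preferred to Sofia by 66 voters; Sofia by 77.
Sofia wins the runoff.

Sofia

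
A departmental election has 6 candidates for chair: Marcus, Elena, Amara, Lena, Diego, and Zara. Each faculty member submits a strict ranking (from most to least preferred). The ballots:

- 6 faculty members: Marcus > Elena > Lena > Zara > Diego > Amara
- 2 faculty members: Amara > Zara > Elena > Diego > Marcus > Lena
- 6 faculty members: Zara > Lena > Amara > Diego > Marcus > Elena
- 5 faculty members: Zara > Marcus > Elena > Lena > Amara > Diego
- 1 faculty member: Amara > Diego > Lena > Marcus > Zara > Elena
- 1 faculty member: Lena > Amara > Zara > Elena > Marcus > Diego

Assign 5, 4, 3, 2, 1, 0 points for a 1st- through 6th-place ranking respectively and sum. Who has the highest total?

Zara

Marcus: 6·5 + 2·1 + 6·1 + 5·4 + 1·2 + 1·1 = 61
Elena: 6·4 + 2·3 + 6·0 + 5·3 + 1·0 + 1·2 = 47
Amara: 6·0 + 2·5 + 6·3 + 5·1 + 1·5 + 1·4 = 42
Lena: 6·3 + 2·0 + 6·4 + 5·2 + 1·3 + 1·5 = 60
Diego: 6·1 + 2·2 + 6·2 + 5·0 + 1·4 + 1·0 = 26
Zara: 6·2 + 2·4 + 6·5 + 5·5 + 1·1 + 1·3 = 79
Zara has the highest Borda score (79).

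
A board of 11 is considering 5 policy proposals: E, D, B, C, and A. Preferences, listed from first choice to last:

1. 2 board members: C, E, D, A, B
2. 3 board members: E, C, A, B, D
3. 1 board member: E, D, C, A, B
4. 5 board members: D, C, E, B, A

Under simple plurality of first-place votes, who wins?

D

First-place votes: E 4, D 5, B 0, C 2, A 0.
D has the most first-place votes.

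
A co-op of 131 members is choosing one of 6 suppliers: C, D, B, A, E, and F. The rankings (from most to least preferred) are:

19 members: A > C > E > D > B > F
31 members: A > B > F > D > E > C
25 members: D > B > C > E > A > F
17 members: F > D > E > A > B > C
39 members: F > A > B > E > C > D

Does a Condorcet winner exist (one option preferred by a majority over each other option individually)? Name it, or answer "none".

A vs C: 106–25 for A.
A vs D: 89–42 for A.
A vs B: 106–25 for A.
A vs E: 89–42 for A.
A vs F: 75–56 for A.
A beats every other option head-to-head.

A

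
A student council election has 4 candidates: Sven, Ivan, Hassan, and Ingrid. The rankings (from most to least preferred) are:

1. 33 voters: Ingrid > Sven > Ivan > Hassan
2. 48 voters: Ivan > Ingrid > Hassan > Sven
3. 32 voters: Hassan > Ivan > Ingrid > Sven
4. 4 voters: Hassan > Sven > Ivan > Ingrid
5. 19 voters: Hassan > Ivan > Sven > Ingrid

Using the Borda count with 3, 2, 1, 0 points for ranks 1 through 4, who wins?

Ivan

Sven: 33·2 + 48·0 + 32·0 + 4·2 + 19·1 = 93
Ivan: 33·1 + 48·3 + 32·2 + 4·1 + 19·2 = 283
Hassan: 33·0 + 48·1 + 32·3 + 4·3 + 19·3 = 213
Ingrid: 33·3 + 48·2 + 32·1 + 4·0 + 19·0 = 227
Ivan has the highest Borda score (283).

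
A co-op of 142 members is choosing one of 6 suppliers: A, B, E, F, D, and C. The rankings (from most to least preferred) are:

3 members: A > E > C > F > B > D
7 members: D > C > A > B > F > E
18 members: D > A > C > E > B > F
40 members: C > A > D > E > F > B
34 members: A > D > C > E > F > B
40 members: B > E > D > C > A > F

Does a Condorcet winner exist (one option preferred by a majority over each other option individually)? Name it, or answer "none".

Checking pairwise contests:
C beats A 87–55.
A beats B 102–40.
A beats E 102–40.
A beats F 142–0.
A beats D 77–65.
D beats C 99–43.
Every option loses at least one head-to-head, so there is no Condorcet winner.

none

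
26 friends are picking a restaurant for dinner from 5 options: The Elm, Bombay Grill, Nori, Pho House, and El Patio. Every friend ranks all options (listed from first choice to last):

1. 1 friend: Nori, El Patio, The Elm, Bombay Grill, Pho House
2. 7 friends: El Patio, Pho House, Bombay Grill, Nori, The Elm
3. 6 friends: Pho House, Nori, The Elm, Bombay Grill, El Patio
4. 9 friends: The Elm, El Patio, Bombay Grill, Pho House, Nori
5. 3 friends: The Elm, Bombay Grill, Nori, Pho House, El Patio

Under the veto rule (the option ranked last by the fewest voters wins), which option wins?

Bombay Grill

Last-place votes: The Elm 7, Bombay Grill 0, Nori 9, Pho House 1, El Patio 9.
Bombay Grill is ranked last by the fewest voters, so Bombay Grill wins.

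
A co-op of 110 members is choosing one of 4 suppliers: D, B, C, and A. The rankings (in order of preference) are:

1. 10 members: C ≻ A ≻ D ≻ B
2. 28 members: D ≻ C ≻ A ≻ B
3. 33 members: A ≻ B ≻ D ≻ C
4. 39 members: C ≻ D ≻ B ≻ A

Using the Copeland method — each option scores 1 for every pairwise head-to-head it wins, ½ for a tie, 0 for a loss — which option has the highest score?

D: beats B, C, and A → score 3.
B: loses to D, C, and A → score 0.
C: beats B and A; loses to D → score 2.
A: beats B; loses to D and C → score 1.
D has the best pairwise record.

D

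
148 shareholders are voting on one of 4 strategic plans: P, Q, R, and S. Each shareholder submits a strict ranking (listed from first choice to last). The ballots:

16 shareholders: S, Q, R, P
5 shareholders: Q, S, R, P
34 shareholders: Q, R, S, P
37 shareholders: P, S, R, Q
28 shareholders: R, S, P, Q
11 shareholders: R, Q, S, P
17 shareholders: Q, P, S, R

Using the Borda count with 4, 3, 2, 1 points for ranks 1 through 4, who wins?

P: 16·1 + 5·1 + 34·1 + 37·4 + 28·2 + 11·1 + 17·3 = 321
Q: 16·3 + 5·4 + 34·4 + 37·1 + 28·1 + 11·3 + 17·4 = 370
R: 16·2 + 5·2 + 34·3 + 37·2 + 28·4 + 11·4 + 17·1 = 391
S: 16·4 + 5·3 + 34·2 + 37·3 + 28·3 + 11·2 + 17·2 = 398
S has the highest Borda score (398).

S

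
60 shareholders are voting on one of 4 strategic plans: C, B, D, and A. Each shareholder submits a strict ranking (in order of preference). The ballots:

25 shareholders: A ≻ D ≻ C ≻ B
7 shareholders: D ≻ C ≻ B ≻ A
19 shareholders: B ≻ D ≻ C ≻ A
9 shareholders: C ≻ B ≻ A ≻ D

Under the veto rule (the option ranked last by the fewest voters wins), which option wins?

Last-place votes: C 0, B 25, D 9, A 26.
C is ranked last by the fewest voters, so C wins.

C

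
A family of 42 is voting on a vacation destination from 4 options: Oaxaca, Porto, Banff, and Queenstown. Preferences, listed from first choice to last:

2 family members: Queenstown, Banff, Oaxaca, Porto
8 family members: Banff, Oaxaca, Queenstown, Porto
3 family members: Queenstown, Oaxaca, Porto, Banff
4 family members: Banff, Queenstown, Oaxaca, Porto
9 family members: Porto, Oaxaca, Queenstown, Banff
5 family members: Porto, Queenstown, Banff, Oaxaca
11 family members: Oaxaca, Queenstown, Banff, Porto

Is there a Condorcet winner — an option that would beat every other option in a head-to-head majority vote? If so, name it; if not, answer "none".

Oaxaca

Oaxaca vs Porto: 28–14 for Oaxaca.
Oaxaca vs Banff: 23–19 for Oaxaca.
Oaxaca vs Queenstown: 28–14 for Oaxaca.
Oaxaca beats every other option head-to-head.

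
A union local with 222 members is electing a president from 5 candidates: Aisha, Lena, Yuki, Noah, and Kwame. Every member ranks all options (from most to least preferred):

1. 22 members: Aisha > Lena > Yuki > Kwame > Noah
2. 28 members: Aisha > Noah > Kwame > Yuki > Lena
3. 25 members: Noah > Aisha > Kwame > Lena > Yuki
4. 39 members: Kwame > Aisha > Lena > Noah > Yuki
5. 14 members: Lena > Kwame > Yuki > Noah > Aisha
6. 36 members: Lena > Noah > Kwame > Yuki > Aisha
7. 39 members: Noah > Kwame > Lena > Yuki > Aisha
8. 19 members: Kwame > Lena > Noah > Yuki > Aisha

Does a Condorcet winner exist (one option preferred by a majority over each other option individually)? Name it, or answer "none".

Checking pairwise contests:
Noah beats Aisha 133–89.
Aisha beats Lena 114–108.
Aisha beats Yuki 114–108.
Lena beats Noah 130–92.
Noah beats Kwame 128–94.
Every option loses at least one head-to-head, so there is no Condorcet winner.

none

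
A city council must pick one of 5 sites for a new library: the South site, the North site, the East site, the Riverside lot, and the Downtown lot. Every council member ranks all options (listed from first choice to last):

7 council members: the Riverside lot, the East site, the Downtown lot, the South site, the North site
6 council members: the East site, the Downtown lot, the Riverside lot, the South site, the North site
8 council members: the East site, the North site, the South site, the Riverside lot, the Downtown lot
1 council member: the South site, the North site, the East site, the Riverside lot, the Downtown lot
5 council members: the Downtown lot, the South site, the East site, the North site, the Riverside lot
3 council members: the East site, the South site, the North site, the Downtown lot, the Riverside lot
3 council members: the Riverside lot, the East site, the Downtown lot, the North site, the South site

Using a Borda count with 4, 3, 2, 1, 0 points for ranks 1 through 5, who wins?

the East site

the South site: 7·1 + 6·1 + 8·2 + 1·4 + 5·3 + 3·3 + 3·0 = 57
the North site: 7·0 + 6·0 + 8·3 + 1·3 + 5·1 + 3·2 + 3·1 = 41
the East site: 7·3 + 6·4 + 8·4 + 1·2 + 5·2 + 3·4 + 3·3 = 110
the Riverside lot: 7·4 + 6·2 + 8·1 + 1·1 + 5·0 + 3·0 + 3·4 = 61
the Downtown lot: 7·2 + 6·3 + 8·0 + 1·0 + 5·4 + 3·1 + 3·2 = 61
the East site has the highest Borda score (110).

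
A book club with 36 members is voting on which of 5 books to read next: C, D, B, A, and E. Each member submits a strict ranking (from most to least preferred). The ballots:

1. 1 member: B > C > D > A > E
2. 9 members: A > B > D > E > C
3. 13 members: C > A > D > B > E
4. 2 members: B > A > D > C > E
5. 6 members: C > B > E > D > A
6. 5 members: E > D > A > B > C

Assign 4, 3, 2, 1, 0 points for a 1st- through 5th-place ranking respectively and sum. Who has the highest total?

A

C: 1·3 + 9·0 + 13·4 + 2·1 + 6·4 + 5·0 = 81
D: 1·2 + 9·2 + 13·2 + 2·2 + 6·1 + 5·3 = 71
B: 1·4 + 9·3 + 13·1 + 2·4 + 6·3 + 5·1 = 75
A: 1·1 + 9·4 + 13·3 + 2·3 + 6·0 + 5·2 = 92
E: 1·0 + 9·1 + 13·0 + 2·0 + 6·2 + 5·4 = 41
A has the highest Borda score (92).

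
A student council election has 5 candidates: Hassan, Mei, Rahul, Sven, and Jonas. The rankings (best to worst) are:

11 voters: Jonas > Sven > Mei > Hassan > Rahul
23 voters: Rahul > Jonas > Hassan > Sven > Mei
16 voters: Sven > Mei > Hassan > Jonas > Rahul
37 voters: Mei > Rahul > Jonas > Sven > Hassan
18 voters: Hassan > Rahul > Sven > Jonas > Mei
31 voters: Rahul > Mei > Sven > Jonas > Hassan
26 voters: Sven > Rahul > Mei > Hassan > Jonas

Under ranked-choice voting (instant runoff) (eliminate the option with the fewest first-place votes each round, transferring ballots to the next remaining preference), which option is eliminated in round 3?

Mei

Round 1: Hassan 18, Mei 37, Rahul 54, Sven 42, Jonas 11. Eliminate Jonas.
Round 2: Hassan 18, Mei 37, Rahul 54, Sven 53. Eliminate Hassan.
Round 3: Mei 37, Rahul 72, Sven 53. Eliminate Mei.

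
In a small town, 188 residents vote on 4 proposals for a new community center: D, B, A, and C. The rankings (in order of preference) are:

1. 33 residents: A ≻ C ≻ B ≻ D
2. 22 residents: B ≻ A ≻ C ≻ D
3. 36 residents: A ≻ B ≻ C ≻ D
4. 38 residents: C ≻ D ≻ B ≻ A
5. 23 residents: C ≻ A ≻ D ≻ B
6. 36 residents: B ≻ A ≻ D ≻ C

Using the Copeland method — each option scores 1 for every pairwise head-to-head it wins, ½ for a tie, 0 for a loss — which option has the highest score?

B

D: loses to B, A, and C → score 0.
B: beats D and A; ties C → score 2.5.
A: beats D and C; loses to B → score 2.
C: beats D; ties B; loses to A → score 1.5.
B has the best pairwise record.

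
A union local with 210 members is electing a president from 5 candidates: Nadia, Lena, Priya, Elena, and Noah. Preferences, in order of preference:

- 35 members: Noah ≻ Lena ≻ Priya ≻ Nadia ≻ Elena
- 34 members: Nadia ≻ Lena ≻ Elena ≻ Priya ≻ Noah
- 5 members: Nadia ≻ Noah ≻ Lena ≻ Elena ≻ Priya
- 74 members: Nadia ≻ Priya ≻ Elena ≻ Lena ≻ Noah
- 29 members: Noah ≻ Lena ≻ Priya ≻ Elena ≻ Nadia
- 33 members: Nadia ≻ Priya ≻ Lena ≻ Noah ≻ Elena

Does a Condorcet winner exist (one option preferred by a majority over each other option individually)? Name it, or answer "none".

Nadia

Nadia vs Lena: 146–64 for Nadia.
Nadia vs Priya: 146–64 for Nadia.
Nadia vs Elena: 181–29 for Nadia.
Nadia vs Noah: 146–64 for Nadia.
Nadia beats every other option head-to-head.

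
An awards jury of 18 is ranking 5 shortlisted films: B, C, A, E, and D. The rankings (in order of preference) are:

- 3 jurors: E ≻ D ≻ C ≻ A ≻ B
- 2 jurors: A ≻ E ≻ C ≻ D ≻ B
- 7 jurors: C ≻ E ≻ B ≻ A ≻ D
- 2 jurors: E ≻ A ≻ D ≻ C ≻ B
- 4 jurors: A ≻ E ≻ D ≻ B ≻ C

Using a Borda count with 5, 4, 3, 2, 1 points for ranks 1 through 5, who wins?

B: 3·1 + 2·1 + 7·3 + 2·1 + 4·2 = 36
C: 3·3 + 2·3 + 7·5 + 2·2 + 4·1 = 58
A: 3·2 + 2·5 + 7·2 + 2·4 + 4·5 = 58
E: 3·5 + 2·4 + 7·4 + 2·5 + 4·4 = 77
D: 3·4 + 2·2 + 7·1 + 2·3 + 4·3 = 41
E has the highest Borda score (77).

E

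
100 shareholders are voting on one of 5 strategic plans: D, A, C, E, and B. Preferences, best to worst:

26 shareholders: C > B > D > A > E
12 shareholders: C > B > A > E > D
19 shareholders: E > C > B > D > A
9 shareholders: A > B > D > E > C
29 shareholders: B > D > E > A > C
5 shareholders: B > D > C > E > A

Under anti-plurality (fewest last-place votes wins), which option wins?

Last-place votes: D 12, A 24, C 38, E 26, B 0.
B is ranked last by the fewest voters, so B wins.

B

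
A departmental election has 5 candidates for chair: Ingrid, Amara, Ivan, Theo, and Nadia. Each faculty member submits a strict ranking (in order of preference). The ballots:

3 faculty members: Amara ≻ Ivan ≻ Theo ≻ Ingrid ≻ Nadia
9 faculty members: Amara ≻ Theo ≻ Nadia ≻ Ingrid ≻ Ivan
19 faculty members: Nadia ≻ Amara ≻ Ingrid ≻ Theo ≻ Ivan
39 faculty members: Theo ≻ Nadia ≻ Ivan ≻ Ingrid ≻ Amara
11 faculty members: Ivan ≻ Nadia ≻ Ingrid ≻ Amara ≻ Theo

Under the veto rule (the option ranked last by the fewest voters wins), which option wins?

Ingrid

Last-place votes: Ingrid 0, Amara 39, Ivan 28, Theo 11, Nadia 3.
Ingrid is ranked last by the fewest voters, so Ingrid wins.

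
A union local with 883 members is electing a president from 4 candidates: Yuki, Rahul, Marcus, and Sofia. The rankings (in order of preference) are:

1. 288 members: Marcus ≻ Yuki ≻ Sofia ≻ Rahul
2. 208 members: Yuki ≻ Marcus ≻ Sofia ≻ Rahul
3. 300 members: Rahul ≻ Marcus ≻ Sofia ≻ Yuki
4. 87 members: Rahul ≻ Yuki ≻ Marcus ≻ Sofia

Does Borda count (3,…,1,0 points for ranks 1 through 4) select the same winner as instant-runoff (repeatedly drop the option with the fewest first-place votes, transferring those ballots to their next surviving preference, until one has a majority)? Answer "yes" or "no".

yes

Borda — scores: Yuki 1374, Rahul 1161, Marcus 1967, Sofia 796. Winner: Marcus.
Instant-runoff — R1 Yuki 208, Rahul 387, Marcus 288, Sofia 0 (Sofia out); R2 Yuki 208, Rahul 387, Marcus 288 (Yuki out); R3 Rahul 387, Marcus 496 (Marcus winner). Winner: Marcus.
The two methods agree.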